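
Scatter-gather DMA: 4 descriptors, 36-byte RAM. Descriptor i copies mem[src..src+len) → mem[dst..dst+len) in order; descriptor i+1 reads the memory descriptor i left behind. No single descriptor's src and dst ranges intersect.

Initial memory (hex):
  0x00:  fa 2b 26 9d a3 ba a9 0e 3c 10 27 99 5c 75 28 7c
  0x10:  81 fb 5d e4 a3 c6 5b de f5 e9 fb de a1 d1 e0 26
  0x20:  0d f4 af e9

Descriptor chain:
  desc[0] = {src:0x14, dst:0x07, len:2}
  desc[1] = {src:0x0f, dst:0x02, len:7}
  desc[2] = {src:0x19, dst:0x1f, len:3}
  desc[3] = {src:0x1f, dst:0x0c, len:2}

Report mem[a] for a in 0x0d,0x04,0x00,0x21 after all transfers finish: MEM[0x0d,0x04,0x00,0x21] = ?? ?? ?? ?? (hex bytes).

MEM[0x0d,0x04,0x00,0x21] = fb fb fa de

  after D0: wrote 2B at 0x07 = a3c6
  after D1: wrote 7B at 0x02 = 7c81fb5de4a3c6
  after D2: wrote 3B at 0x1f = e9fbde
  after D3: wrote 2B at 0x0c = e9fb
query mem[0x0d]=0xfb, mem[0x04]=0xfb, mem[0x00]=0xfa, mem[0x21]=0xde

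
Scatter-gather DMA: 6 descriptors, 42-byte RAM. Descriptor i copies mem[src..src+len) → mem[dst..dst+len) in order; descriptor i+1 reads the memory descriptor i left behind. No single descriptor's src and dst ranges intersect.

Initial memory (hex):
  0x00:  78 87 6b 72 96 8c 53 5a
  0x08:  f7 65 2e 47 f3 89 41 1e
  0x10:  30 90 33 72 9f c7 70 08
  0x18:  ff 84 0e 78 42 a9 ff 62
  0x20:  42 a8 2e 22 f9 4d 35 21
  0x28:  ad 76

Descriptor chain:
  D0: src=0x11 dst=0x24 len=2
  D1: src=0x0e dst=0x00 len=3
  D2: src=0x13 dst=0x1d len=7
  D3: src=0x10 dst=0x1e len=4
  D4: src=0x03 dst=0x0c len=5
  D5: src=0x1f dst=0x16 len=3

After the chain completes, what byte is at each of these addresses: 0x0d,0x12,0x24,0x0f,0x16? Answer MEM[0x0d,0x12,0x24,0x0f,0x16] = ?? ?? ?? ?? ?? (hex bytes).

MEM[0x0d,0x12,0x24,0x0f,0x16] = 96 33 90 53 90

  after D0: wrote 2B at 0x24 = 9033
  after D1: wrote 3B at 0x00 = 411e30
  after D2: wrote 7B at 0x1d = 729fc77008ff84
  after D3: wrote 4B at 0x1e = 30903372
  after D4: wrote 5B at 0x0c = 72968c535a
  after D5: wrote 3B at 0x16 = 903372
query mem[0x0d]=0x96, mem[0x12]=0x33, mem[0x24]=0x90, mem[0x0f]=0x53, mem[0x16]=0x90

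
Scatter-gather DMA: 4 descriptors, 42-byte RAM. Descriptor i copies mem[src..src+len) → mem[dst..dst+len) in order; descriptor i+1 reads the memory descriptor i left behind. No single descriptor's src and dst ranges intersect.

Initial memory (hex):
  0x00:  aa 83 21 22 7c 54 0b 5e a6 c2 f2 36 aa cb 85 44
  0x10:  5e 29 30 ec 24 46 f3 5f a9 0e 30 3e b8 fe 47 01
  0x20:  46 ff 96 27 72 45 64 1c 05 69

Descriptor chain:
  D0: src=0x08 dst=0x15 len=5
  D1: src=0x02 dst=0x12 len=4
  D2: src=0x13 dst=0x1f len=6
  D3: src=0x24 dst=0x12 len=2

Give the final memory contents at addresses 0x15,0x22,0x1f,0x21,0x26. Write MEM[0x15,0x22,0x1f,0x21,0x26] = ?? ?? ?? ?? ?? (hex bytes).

#0 dst[0x15+5] := {0xa6,0xc2,0xf2,0x36,0xaa}
#1 dst[0x12+4] := {0x21,0x22,0x7c,0x54}
#2 dst[0x1f+6] := {0x22,0x7c,0x54,0xc2,0xf2,0x36}
#3 dst[0x12+2] := {0x36,0x45}
query mem[0x15]=0x54, mem[0x22]=0xc2, mem[0x1f]=0x22, mem[0x21]=0x54, mem[0x26]=0x64

MEM[0x15,0x22,0x1f,0x21,0x26] = 54 c2 22 54 64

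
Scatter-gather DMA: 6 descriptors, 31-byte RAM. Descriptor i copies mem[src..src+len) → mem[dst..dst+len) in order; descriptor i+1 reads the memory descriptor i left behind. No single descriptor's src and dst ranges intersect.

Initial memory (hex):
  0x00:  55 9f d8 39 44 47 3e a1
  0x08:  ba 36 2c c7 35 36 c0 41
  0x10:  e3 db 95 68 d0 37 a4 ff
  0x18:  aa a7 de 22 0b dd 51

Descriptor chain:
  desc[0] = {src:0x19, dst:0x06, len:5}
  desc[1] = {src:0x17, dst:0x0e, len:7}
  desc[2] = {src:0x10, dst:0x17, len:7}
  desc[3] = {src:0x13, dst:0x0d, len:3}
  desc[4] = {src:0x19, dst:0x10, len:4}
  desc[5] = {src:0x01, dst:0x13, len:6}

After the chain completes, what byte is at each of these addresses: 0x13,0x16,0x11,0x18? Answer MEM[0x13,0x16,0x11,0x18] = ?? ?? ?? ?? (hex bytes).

MEM[0x13,0x16,0x11,0x18] = 9f 44 0b a7

  after D0: wrote 5B at 0x06 = a7de220bdd
  after D1: wrote 7B at 0x0e = ffaaa7de220bdd
  after D2: wrote 7B at 0x17 = a7de220bdd37a4
  after D3: wrote 3B at 0x0d = 0bdd37
  after D4: wrote 4B at 0x10 = 220bdd37
  after D5: wrote 6B at 0x13 = 9fd8394447a7
query mem[0x13]=0x9f, mem[0x16]=0x44, mem[0x11]=0x0b, mem[0x18]=0xa7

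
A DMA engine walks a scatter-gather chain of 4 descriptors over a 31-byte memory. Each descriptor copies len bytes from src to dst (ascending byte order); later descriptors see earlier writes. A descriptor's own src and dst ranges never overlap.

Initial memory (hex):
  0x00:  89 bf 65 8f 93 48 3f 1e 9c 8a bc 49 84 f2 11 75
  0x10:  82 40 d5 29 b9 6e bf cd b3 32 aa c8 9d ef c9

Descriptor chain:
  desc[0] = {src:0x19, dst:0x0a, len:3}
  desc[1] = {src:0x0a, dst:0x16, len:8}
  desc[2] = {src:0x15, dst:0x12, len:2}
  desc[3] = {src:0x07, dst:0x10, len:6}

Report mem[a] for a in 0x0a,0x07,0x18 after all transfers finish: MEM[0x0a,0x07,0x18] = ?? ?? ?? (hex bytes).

D0: mem[0x0a..0x0c] <- [32 aa c8]
D1: mem[0x16..0x1d] <- [32 aa c8 f2 11 75 82 40]
D2: mem[0x12..0x13] <- [6e 32]
D3: mem[0x10..0x15] <- [1e 9c 8a 32 aa c8]
query mem[0x0a]=0x32, mem[0x07]=0x1e, mem[0x18]=0xc8

MEM[0x0a,0x07,0x18] = 32 1e c8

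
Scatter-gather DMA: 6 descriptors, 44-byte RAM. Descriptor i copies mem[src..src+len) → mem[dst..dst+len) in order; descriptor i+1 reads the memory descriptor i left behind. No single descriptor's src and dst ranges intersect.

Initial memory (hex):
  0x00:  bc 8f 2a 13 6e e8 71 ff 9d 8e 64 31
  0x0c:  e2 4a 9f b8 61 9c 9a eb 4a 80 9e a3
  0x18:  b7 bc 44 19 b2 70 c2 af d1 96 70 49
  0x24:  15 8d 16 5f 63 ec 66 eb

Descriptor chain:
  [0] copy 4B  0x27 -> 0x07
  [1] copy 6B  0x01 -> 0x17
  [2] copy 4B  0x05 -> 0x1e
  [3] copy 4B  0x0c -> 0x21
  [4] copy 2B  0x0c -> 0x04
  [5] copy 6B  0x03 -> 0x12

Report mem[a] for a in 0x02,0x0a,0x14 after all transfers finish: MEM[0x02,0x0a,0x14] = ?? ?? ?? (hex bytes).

MEM[0x02,0x0a,0x14] = 2a 66 4a

  after D0: wrote 4B at 0x07 = 5f63ec66
  after D1: wrote 6B at 0x17 = 8f2a136ee871
  after D2: wrote 4B at 0x1e = e8715f63
  after D3: wrote 4B at 0x21 = e24a9fb8
  after D4: wrote 2B at 0x04 = e24a
  after D5: wrote 6B at 0x12 = 13e24a715f63
query mem[0x02]=0x2a, mem[0x0a]=0x66, mem[0x14]=0x4a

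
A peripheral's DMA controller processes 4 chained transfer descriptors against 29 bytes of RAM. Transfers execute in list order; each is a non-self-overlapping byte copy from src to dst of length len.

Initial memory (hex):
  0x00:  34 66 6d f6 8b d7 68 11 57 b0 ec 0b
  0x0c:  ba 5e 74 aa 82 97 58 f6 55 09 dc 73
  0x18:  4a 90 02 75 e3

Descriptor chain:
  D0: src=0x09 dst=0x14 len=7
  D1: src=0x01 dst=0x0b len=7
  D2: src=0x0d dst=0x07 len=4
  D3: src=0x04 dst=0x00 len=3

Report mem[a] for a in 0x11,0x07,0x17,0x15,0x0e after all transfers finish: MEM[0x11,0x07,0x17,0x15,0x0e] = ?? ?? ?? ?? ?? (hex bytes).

MEM[0x11,0x07,0x17,0x15,0x0e] = 11 f6 ba ec 8b

  after D0: wrote 7B at 0x14 = b0ec0bba5e74aa
  after D1: wrote 7B at 0x0b = 666df68bd76811
  after D2: wrote 4B at 0x07 = f68bd768
  after D3: wrote 3B at 0x00 = 8bd768
query mem[0x11]=0x11, mem[0x07]=0xf6, mem[0x17]=0xba, mem[0x15]=0xec, mem[0x0e]=0x8b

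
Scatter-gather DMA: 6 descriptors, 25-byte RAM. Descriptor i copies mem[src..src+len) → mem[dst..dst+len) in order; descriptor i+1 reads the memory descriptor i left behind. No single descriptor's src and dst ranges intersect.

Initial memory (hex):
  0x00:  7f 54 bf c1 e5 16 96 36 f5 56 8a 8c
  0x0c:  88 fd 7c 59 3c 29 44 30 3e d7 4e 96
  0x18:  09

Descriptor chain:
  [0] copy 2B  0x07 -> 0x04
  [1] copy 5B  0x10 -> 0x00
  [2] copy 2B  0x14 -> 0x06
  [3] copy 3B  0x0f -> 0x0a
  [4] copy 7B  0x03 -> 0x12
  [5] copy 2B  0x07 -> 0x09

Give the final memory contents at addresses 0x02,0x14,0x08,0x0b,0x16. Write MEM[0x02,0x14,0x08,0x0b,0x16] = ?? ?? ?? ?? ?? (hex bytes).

D0: mem[0x04..0x05] <- [36 f5]
D1: mem[0x00..0x04] <- [3c 29 44 30 3e]
D2: mem[0x06..0x07] <- [3e d7]
D3: mem[0x0a..0x0c] <- [59 3c 29]
D4: mem[0x12..0x18] <- [30 3e f5 3e d7 f5 56]
D5: mem[0x09..0x0a] <- [d7 f5]
query mem[0x02]=0x44, mem[0x14]=0xf5, mem[0x08]=0xf5, mem[0x0b]=0x3c, mem[0x16]=0xd7

MEM[0x02,0x14,0x08,0x0b,0x16] = 44 f5 f5 3c d7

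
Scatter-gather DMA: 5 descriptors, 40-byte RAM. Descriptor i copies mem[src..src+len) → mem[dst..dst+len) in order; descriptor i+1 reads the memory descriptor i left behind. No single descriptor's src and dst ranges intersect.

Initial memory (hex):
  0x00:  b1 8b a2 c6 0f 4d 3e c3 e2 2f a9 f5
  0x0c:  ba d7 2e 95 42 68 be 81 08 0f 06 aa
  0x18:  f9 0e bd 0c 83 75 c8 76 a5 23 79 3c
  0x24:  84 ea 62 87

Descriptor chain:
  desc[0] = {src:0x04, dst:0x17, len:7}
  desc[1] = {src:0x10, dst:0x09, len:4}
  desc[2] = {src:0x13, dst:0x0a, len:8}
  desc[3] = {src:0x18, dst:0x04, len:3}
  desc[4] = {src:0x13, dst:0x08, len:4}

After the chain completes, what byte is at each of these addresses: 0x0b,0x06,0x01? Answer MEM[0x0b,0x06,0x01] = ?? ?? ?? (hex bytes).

MEM[0x0b,0x06,0x01] = 06 c3 8b

[0] 0x04->0x17 len=7 : 0f 4d 3e c3 e2 2f a9
[1] 0x10->0x09 len=4 : 42 68 be 81
[2] 0x13->0x0a len=8 : 81 08 0f 06 0f 4d 3e c3
[3] 0x18->0x04 len=3 : 4d 3e c3
[4] 0x13->0x08 len=4 : 81 08 0f 06
query mem[0x0b]=0x06, mem[0x06]=0xc3, mem[0x01]=0x8b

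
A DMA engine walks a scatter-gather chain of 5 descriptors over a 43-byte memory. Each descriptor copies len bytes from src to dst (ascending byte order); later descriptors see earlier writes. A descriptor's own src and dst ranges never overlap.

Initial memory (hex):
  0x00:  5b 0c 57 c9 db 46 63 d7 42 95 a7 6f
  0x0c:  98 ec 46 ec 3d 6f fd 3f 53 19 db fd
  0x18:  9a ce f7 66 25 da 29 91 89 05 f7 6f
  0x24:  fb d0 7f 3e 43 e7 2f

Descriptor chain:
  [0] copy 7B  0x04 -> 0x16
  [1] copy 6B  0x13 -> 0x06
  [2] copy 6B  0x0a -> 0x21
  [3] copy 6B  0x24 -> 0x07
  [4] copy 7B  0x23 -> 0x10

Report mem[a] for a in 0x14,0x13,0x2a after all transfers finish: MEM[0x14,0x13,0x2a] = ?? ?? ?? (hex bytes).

  after D0: wrote 7B at 0x16 = db4663d74295a7
  after D1: wrote 6B at 0x06 = 3f5319db4663
  after D2: wrote 6B at 0x21 = 466398ec46ec
  after D3: wrote 6B at 0x07 = ec46ec3e43e7
  after D4: wrote 7B at 0x10 = 98ec46ec3e43e7
query mem[0x14]=0x3e, mem[0x13]=0xec, mem[0x2a]=0x2f

MEM[0x14,0x13,0x2a] = 3e ec 2f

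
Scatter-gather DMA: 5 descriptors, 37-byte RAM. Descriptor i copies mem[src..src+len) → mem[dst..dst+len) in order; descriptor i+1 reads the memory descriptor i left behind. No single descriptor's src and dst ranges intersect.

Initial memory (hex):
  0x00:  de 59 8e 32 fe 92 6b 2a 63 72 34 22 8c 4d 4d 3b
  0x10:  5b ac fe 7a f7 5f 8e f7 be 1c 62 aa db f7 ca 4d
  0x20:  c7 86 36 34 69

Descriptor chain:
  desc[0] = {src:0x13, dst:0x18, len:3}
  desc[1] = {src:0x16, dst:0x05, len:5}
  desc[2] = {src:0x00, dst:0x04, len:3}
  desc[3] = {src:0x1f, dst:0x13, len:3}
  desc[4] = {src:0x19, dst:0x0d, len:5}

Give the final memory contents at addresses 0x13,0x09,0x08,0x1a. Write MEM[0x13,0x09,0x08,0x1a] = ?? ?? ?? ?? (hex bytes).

MEM[0x13,0x09,0x08,0x1a] = 4d 5f f7 5f

[0] 0x13->0x18 len=3 : 7a f7 5f
[1] 0x16->0x05 len=5 : 8e f7 7a f7 5f
[2] 0x00->0x04 len=3 : de 59 8e
[3] 0x1f->0x13 len=3 : 4d c7 86
[4] 0x19->0x0d len=5 : f7 5f aa db f7
query mem[0x13]=0x4d, mem[0x09]=0x5f, mem[0x08]=0xf7, mem[0x1a]=0x5f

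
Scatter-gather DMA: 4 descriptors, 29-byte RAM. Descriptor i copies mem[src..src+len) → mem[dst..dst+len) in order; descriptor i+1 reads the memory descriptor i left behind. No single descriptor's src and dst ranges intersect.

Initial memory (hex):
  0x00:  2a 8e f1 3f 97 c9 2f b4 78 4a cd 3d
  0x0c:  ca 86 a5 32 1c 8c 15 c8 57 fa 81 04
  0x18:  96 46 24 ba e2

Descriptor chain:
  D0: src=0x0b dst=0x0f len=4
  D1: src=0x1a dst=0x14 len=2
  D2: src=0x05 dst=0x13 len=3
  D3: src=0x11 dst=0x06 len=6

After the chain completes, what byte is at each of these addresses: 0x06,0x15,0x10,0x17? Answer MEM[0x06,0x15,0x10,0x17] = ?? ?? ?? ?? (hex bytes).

#0 dst[0x0f+4] := {0x3d,0xca,0x86,0xa5}
#1 dst[0x14+2] := {0x24,0xba}
#2 dst[0x13+3] := {0xc9,0x2f,0xb4}
#3 dst[0x06+6] := {0x86,0xa5,0xc9,0x2f,0xb4,0x81}
query mem[0x06]=0x86, mem[0x15]=0xb4, mem[0x10]=0xca, mem[0x17]=0x04

MEM[0x06,0x15,0x10,0x17] = 86 b4 ca 04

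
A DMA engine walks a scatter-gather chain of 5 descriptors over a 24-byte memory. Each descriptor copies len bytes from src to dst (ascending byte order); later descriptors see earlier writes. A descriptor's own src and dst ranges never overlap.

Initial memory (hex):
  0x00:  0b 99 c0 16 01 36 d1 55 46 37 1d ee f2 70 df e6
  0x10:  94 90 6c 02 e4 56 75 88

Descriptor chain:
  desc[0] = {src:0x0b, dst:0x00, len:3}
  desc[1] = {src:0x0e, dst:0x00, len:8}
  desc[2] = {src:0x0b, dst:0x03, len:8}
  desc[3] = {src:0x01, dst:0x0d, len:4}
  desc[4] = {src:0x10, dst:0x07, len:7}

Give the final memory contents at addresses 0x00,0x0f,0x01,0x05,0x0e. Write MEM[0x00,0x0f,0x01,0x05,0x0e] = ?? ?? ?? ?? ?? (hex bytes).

MEM[0x00,0x0f,0x01,0x05,0x0e] = df ee e6 70 94

#0 dst[0x00+3] := {0xee,0xf2,0x70}
#1 dst[0x00+8] := {0xdf,0xe6,0x94,0x90,0x6c,0x02,0xe4,0x56}
#2 dst[0x03+8] := {0xee,0xf2,0x70,0xdf,0xe6,0x94,0x90,0x6c}
#3 dst[0x0d+4] := {0xe6,0x94,0xee,0xf2}
#4 dst[0x07+7] := {0xf2,0x90,0x6c,0x02,0xe4,0x56,0x75}
query mem[0x00]=0xdf, mem[0x0f]=0xee, mem[0x01]=0xe6, mem[0x05]=0x70, mem[0x0e]=0x94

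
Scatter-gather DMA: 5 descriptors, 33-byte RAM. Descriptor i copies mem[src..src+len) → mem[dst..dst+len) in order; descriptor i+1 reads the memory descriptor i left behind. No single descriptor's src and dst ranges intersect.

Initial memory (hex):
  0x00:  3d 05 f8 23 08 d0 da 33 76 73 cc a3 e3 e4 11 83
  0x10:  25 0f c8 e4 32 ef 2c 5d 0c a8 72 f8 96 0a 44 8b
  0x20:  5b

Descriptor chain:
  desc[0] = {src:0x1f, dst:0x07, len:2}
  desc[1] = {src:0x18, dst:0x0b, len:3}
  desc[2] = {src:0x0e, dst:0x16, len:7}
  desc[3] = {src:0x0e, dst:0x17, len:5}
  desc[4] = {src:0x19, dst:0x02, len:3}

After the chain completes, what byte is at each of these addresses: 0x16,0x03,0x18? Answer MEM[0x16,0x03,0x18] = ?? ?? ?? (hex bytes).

#0 dst[0x07+2] := {0x8b,0x5b}
#1 dst[0x0b+3] := {0x0c,0xa8,0x72}
#2 dst[0x16+7] := {0x11,0x83,0x25,0x0f,0xc8,0xe4,0x32}
#3 dst[0x17+5] := {0x11,0x83,0x25,0x0f,0xc8}
#4 dst[0x02+3] := {0x25,0x0f,0xc8}
query mem[0x16]=0x11, mem[0x03]=0x0f, mem[0x18]=0x83

MEM[0x16,0x03,0x18] = 11 0f 83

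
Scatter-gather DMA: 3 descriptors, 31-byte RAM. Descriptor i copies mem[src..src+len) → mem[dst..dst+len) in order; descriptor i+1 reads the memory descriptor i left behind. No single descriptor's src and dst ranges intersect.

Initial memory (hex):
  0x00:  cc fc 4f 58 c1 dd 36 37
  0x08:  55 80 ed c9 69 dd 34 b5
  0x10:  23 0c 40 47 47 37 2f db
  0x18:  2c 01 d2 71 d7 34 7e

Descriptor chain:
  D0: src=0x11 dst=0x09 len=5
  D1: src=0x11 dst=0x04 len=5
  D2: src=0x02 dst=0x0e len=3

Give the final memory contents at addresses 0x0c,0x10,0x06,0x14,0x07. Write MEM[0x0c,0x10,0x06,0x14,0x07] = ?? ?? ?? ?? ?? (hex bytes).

MEM[0x0c,0x10,0x06,0x14,0x07] = 47 0c 47 47 47

[0] 0x11->0x09 len=5 : 0c 40 47 47 37
[1] 0x11->0x04 len=5 : 0c 40 47 47 37
[2] 0x02->0x0e len=3 : 4f 58 0c
query mem[0x0c]=0x47, mem[0x10]=0x0c, mem[0x06]=0x47, mem[0x14]=0x47, mem[0x07]=0x47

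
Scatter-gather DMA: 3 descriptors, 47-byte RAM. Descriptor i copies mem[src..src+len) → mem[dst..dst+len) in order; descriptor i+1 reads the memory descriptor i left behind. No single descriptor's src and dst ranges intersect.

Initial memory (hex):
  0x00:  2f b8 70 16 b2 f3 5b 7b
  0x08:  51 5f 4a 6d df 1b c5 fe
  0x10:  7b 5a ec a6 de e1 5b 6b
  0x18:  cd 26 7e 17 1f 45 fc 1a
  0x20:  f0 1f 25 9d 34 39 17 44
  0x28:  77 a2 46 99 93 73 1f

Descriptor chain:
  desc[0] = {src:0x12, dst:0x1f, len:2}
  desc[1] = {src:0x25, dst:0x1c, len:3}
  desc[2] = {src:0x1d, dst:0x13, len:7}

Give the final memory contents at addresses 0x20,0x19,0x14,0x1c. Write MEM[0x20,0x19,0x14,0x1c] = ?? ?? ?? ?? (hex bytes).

MEM[0x20,0x19,0x14,0x1c] = a6 9d 44 39

  after D0: wrote 2B at 0x1f = eca6
  after D1: wrote 3B at 0x1c = 391744
  after D2: wrote 7B at 0x13 = 1744eca61f259d
query mem[0x20]=0xa6, mem[0x19]=0x9d, mem[0x14]=0x44, mem[0x1c]=0x39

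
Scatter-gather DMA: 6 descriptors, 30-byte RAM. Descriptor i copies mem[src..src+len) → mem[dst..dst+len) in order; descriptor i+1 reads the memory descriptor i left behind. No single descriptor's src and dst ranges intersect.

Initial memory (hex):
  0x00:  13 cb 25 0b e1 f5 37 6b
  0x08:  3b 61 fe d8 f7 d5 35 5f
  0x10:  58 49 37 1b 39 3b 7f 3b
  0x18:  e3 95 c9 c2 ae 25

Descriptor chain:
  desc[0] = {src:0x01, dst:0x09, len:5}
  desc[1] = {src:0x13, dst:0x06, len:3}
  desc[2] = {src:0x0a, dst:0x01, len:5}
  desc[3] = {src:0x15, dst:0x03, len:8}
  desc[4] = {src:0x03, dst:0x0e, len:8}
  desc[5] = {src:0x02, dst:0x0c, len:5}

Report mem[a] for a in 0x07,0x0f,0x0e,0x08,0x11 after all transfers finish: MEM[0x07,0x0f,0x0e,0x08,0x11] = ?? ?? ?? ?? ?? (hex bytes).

MEM[0x07,0x0f,0x0e,0x08,0x11] = 95 3b 7f c9 e3

#0 dst[0x09+5] := {0xcb,0x25,0x0b,0xe1,0xf5}
#1 dst[0x06+3] := {0x1b,0x39,0x3b}
#2 dst[0x01+5] := {0x25,0x0b,0xe1,0xf5,0x35}
#3 dst[0x03+8] := {0x3b,0x7f,0x3b,0xe3,0x95,0xc9,0xc2,0xae}
#4 dst[0x0e+8] := {0x3b,0x7f,0x3b,0xe3,0x95,0xc9,0xc2,0xae}
#5 dst[0x0c+5] := {0x0b,0x3b,0x7f,0x3b,0xe3}
query mem[0x07]=0x95, mem[0x0f]=0x3b, mem[0x0e]=0x7f, mem[0x08]=0xc9, mem[0x11]=0xe3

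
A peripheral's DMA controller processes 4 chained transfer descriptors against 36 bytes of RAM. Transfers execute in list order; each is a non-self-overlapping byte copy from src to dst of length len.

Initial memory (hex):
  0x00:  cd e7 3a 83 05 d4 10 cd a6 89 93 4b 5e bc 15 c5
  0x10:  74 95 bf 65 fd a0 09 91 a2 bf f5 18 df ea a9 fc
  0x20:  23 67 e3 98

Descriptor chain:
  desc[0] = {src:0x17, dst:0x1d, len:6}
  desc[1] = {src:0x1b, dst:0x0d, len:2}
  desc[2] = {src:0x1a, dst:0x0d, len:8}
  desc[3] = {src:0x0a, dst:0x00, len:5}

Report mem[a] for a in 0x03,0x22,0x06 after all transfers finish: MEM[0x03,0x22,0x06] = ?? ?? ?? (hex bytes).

MEM[0x03,0x22,0x06] = f5 df 10

  after D0: wrote 6B at 0x1d = 91a2bff518df
  after D1: wrote 2B at 0x0d = 18df
  after D2: wrote 8B at 0x0d = f518df91a2bff518
  after D3: wrote 5B at 0x00 = 934b5ef518
query mem[0x03]=0xf5, mem[0x22]=0xdf, mem[0x06]=0x10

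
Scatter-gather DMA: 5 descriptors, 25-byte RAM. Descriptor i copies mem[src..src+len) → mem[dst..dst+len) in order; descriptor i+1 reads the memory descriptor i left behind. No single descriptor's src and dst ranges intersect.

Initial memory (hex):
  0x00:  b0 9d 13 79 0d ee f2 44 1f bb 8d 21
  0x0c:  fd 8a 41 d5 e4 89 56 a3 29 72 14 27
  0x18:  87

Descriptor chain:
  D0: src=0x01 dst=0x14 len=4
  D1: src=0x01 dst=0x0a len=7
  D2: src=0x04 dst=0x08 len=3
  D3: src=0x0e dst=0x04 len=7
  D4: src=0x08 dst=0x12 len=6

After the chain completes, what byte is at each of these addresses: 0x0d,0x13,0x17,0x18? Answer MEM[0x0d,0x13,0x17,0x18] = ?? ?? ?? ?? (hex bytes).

[0] 0x01->0x14 len=4 : 9d 13 79 0d
[1] 0x01->0x0a len=7 : 9d 13 79 0d ee f2 44
[2] 0x04->0x08 len=3 : 0d ee f2
[3] 0x0e->0x04 len=7 : ee f2 44 89 56 a3 9d
[4] 0x08->0x12 len=6 : 56 a3 9d 13 79 0d
query mem[0x0d]=0x0d, mem[0x13]=0xa3, mem[0x17]=0x0d, mem[0x18]=0x87

MEM[0x0d,0x13,0x17,0x18] = 0d a3 0d 87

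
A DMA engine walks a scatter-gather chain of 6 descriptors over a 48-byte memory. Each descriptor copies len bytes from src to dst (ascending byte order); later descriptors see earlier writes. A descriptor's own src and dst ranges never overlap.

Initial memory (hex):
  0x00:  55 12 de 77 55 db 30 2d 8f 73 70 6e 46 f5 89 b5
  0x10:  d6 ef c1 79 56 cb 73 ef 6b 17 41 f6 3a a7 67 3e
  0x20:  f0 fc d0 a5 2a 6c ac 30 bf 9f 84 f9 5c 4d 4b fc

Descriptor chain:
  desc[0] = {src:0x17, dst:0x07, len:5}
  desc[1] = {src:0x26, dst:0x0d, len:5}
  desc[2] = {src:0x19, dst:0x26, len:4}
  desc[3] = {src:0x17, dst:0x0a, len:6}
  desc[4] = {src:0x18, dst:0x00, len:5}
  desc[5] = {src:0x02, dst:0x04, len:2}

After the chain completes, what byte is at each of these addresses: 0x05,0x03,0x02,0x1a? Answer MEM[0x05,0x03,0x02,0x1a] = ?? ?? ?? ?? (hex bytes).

MEM[0x05,0x03,0x02,0x1a] = f6 f6 41 41

[0] 0x17->0x07 len=5 : ef 6b 17 41 f6
[1] 0x26->0x0d len=5 : ac 30 bf 9f 84
[2] 0x19->0x26 len=4 : 17 41 f6 3a
[3] 0x17->0x0a len=6 : ef 6b 17 41 f6 3a
[4] 0x18->0x00 len=5 : 6b 17 41 f6 3a
[5] 0x02->0x04 len=2 : 41 f6
query mem[0x05]=0xf6, mem[0x03]=0xf6, mem[0x02]=0x41, mem[0x1a]=0x41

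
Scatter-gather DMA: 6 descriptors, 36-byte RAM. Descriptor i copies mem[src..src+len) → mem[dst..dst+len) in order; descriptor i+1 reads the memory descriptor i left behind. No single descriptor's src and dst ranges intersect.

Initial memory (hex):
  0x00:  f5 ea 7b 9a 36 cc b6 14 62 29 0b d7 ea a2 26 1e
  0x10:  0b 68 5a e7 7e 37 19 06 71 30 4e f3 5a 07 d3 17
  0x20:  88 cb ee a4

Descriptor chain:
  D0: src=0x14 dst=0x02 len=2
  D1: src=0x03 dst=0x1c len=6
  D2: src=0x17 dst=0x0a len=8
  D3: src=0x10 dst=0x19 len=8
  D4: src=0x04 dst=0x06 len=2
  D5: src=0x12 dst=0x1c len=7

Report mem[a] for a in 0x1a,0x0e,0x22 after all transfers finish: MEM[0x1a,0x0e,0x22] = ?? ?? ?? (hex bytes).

D0: mem[0x02..0x03] <- [7e 37]
D1: mem[0x1c..0x21] <- [37 36 cc b6 14 62]
D2: mem[0x0a..0x11] <- [06 71 30 4e f3 37 36 cc]
D3: mem[0x19..0x20] <- [36 cc 5a e7 7e 37 19 06]
D4: mem[0x06..0x07] <- [36 cc]
D5: mem[0x1c..0x22] <- [5a e7 7e 37 19 06 71]
query mem[0x1a]=0xcc, mem[0x0e]=0xf3, mem[0x22]=0x71

MEM[0x1a,0x0e,0x22] = cc f3 71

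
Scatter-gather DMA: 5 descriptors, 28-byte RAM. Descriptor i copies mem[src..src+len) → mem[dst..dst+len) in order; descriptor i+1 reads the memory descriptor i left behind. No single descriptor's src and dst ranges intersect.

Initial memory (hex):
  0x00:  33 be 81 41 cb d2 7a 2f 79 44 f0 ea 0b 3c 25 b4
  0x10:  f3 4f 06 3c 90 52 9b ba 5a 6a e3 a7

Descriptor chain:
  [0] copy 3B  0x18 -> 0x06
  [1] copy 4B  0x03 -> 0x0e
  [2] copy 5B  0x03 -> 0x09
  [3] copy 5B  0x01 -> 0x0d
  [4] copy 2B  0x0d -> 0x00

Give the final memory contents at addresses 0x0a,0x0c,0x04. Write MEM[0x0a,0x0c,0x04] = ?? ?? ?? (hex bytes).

  after D0: wrote 3B at 0x06 = 5a6ae3
  after D1: wrote 4B at 0x0e = 41cbd25a
  after D2: wrote 5B at 0x09 = 41cbd25a6a
  after D3: wrote 5B at 0x0d = be8141cbd2
  after D4: wrote 2B at 0x00 = be81
query mem[0x0a]=0xcb, mem[0x0c]=0x5a, mem[0x04]=0xcb

MEM[0x0a,0x0c,0x04] = cb 5a cb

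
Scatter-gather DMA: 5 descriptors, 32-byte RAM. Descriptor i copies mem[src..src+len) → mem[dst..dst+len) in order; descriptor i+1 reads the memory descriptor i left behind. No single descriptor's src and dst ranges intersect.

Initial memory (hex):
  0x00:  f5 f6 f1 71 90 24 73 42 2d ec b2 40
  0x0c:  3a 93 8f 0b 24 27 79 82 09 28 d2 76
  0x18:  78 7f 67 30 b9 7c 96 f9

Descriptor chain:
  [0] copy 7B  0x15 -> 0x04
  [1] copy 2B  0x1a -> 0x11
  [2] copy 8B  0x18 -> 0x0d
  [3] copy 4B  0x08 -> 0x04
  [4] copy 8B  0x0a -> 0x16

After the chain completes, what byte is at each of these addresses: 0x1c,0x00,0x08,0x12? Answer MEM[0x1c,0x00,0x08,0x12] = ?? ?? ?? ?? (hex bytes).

[0] 0x15->0x04 len=7 : 28 d2 76 78 7f 67 30
[1] 0x1a->0x11 len=2 : 67 30
[2] 0x18->0x0d len=8 : 78 7f 67 30 b9 7c 96 f9
[3] 0x08->0x04 len=4 : 7f 67 30 40
[4] 0x0a->0x16 len=8 : 30 40 3a 78 7f 67 30 b9
query mem[0x1c]=0x30, mem[0x00]=0xf5, mem[0x08]=0x7f, mem[0x12]=0x7c

MEM[0x1c,0x00,0x08,0x12] = 30 f5 7f 7c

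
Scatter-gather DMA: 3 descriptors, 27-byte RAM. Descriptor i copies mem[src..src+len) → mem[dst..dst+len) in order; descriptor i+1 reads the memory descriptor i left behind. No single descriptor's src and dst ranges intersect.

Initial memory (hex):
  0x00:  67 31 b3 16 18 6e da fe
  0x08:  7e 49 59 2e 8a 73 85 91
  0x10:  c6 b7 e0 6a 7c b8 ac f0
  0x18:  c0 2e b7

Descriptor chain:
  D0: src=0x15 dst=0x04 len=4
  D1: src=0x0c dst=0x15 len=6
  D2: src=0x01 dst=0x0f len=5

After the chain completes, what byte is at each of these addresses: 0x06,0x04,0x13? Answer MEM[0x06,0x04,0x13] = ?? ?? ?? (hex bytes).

  after D0: wrote 4B at 0x04 = b8acf0c0
  after D1: wrote 6B at 0x15 = 8a738591c6b7
  after D2: wrote 5B at 0x0f = 31b316b8ac
query mem[0x06]=0xf0, mem[0x04]=0xb8, mem[0x13]=0xac

MEM[0x06,0x04,0x13] = f0 b8 ac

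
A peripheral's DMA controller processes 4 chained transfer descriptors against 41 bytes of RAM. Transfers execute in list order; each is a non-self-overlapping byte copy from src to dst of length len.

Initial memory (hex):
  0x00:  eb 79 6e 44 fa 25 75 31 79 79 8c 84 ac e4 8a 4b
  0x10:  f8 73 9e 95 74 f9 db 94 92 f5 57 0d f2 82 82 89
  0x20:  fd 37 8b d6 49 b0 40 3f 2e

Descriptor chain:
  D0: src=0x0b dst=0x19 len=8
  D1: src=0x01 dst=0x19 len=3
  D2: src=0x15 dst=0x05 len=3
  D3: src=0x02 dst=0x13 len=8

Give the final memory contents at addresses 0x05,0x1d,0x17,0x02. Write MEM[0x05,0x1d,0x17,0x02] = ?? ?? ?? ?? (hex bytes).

MEM[0x05,0x1d,0x17,0x02] = f9 4b db 6e

#0 dst[0x19+8] := {0x84,0xac,0xe4,0x8a,0x4b,0xf8,0x73,0x9e}
#1 dst[0x19+3] := {0x79,0x6e,0x44}
#2 dst[0x05+3] := {0xf9,0xdb,0x94}
#3 dst[0x13+8] := {0x6e,0x44,0xfa,0xf9,0xdb,0x94,0x79,0x79}
query mem[0x05]=0xf9, mem[0x1d]=0x4b, mem[0x17]=0xdb, mem[0x02]=0x6e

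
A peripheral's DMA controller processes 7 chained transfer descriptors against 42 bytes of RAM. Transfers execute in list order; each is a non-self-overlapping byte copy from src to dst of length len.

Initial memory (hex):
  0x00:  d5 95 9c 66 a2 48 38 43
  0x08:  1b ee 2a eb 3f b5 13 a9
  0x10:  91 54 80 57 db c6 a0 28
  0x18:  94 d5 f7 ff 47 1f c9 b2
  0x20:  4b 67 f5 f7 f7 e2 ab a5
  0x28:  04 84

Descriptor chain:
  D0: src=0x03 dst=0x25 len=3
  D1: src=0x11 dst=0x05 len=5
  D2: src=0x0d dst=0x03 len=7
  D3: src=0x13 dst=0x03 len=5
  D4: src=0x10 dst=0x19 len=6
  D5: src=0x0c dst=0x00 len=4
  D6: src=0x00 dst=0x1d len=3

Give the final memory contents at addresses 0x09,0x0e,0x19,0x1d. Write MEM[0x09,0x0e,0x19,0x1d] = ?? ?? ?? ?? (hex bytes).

MEM[0x09,0x0e,0x19,0x1d] = 57 13 91 3f

D0: mem[0x25..0x27] <- [66 a2 48]
D1: mem[0x05..0x09] <- [54 80 57 db c6]
D2: mem[0x03..0x09] <- [b5 13 a9 91 54 80 57]
D3: mem[0x03..0x07] <- [57 db c6 a0 28]
D4: mem[0x19..0x1e] <- [91 54 80 57 db c6]
D5: mem[0x00..0x03] <- [3f b5 13 a9]
D6: mem[0x1d..0x1f] <- [3f b5 13]
query mem[0x09]=0x57, mem[0x0e]=0x13, mem[0x19]=0x91, mem[0x1d]=0x3f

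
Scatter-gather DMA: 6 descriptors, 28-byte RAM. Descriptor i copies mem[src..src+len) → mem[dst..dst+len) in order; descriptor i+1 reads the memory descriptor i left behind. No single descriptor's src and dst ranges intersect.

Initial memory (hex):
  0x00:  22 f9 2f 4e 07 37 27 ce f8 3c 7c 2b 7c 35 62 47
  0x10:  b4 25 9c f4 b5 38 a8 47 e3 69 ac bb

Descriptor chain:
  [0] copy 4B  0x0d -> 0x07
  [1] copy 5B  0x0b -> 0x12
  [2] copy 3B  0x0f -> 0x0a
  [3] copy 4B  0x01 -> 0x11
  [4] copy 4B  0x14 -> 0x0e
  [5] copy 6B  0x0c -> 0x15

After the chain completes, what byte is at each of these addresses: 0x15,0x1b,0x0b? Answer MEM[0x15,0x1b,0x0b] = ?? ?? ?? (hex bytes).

[0] 0x0d->0x07 len=4 : 35 62 47 b4
[1] 0x0b->0x12 len=5 : 2b 7c 35 62 47
[2] 0x0f->0x0a len=3 : 47 b4 25
[3] 0x01->0x11 len=4 : f9 2f 4e 07
[4] 0x14->0x0e len=4 : 07 62 47 47
[5] 0x0c->0x15 len=6 : 25 35 07 62 47 47
query mem[0x15]=0x25, mem[0x1b]=0xbb, mem[0x0b]=0xb4

MEM[0x15,0x1b,0x0b] = 25 bb b4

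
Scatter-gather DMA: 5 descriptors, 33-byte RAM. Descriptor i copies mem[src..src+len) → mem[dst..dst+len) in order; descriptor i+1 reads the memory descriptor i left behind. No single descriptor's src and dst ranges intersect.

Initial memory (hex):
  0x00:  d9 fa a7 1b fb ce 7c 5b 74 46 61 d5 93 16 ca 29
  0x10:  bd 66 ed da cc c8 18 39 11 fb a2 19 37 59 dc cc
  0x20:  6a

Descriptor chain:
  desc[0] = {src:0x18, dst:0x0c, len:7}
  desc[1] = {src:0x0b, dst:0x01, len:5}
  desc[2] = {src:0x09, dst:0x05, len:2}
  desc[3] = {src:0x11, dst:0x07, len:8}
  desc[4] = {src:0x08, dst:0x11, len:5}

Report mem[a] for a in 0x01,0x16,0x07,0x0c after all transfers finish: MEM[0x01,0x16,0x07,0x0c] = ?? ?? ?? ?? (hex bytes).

MEM[0x01,0x16,0x07,0x0c] = d5 18 59 18

#0 dst[0x0c+7] := {0x11,0xfb,0xa2,0x19,0x37,0x59,0xdc}
#1 dst[0x01+5] := {0xd5,0x11,0xfb,0xa2,0x19}
#2 dst[0x05+2] := {0x46,0x61}
#3 dst[0x07+8] := {0x59,0xdc,0xda,0xcc,0xc8,0x18,0x39,0x11}
#4 dst[0x11+5] := {0xdc,0xda,0xcc,0xc8,0x18}
query mem[0x01]=0xd5, mem[0x16]=0x18, mem[0x07]=0x59, mem[0x0c]=0x18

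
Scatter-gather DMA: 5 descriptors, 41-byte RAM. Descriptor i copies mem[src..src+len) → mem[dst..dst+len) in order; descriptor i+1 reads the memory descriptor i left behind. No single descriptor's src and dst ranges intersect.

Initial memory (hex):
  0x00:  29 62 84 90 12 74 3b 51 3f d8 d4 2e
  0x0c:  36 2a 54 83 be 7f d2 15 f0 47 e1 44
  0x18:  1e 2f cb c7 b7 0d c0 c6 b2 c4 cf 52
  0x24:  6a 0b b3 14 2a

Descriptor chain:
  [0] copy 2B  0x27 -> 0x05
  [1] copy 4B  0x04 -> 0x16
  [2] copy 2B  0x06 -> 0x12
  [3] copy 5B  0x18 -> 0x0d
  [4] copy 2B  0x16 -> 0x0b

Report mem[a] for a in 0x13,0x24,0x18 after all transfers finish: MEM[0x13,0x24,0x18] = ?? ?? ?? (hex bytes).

  after D0: wrote 2B at 0x05 = 142a
  after D1: wrote 4B at 0x16 = 12142a51
  after D2: wrote 2B at 0x12 = 2a51
  after D3: wrote 5B at 0x0d = 2a51cbc7b7
  after D4: wrote 2B at 0x0b = 1214
query mem[0x13]=0x51, mem[0x24]=0x6a, mem[0x18]=0x2a

MEM[0x13,0x24,0x18] = 51 6a 2a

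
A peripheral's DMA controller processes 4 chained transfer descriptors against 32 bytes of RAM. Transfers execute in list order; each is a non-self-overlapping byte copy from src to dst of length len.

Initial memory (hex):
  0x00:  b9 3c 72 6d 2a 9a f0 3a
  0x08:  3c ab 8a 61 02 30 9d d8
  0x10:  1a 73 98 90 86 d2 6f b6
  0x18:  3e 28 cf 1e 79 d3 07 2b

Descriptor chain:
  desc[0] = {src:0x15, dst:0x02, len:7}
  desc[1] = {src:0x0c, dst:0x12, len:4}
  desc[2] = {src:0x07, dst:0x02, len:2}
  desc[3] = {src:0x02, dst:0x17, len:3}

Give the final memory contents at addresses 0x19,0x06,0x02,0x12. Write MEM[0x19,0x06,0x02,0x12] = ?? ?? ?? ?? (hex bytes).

MEM[0x19,0x06,0x02,0x12] = b6 28 cf 02

[0] 0x15->0x02 len=7 : d2 6f b6 3e 28 cf 1e
[1] 0x0c->0x12 len=4 : 02 30 9d d8
[2] 0x07->0x02 len=2 : cf 1e
[3] 0x02->0x17 len=3 : cf 1e b6
query mem[0x19]=0xb6, mem[0x06]=0x28, mem[0x02]=0xcf, mem[0x12]=0x02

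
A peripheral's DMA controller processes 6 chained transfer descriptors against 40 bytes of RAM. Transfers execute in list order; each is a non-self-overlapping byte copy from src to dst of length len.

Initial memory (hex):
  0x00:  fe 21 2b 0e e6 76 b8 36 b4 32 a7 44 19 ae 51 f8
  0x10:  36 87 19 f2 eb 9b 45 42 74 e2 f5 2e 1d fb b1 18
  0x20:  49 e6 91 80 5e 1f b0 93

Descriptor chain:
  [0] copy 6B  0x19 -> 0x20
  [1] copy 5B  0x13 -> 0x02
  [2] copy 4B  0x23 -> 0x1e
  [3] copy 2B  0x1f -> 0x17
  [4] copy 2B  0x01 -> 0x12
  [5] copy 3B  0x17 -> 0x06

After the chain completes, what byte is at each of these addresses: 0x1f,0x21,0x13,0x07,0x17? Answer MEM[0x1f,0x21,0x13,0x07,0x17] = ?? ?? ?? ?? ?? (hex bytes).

D0: mem[0x20..0x25] <- [e2 f5 2e 1d fb b1]
D1: mem[0x02..0x06] <- [f2 eb 9b 45 42]
D2: mem[0x1e..0x21] <- [1d fb b1 b0]
D3: mem[0x17..0x18] <- [fb b1]
D4: mem[0x12..0x13] <- [21 f2]
D5: mem[0x06..0x08] <- [fb b1 e2]
query mem[0x1f]=0xfb, mem[0x21]=0xb0, mem[0x13]=0xf2, mem[0x07]=0xb1, mem[0x17]=0xfb

MEM[0x1f,0x21,0x13,0x07,0x17] = fb b0 f2 b1 fb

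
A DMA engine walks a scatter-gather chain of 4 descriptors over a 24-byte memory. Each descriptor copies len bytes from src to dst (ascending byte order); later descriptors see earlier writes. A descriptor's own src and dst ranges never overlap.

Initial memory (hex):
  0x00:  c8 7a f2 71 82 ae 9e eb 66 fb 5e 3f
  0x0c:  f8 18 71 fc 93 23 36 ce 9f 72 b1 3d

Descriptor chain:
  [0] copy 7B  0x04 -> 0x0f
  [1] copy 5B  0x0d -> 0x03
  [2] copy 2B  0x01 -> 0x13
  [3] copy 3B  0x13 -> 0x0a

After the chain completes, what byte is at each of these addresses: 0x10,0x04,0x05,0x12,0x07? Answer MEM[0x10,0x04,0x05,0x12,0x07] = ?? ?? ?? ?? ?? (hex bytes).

[0] 0x04->0x0f len=7 : 82 ae 9e eb 66 fb 5e
[1] 0x0d->0x03 len=5 : 18 71 82 ae 9e
[2] 0x01->0x13 len=2 : 7a f2
[3] 0x13->0x0a len=3 : 7a f2 5e
query mem[0x10]=0xae, mem[0x04]=0x71, mem[0x05]=0x82, mem[0x12]=0xeb, mem[0x07]=0x9e

MEM[0x10,0x04,0x05,0x12,0x07] = ae 71 82 eb 9e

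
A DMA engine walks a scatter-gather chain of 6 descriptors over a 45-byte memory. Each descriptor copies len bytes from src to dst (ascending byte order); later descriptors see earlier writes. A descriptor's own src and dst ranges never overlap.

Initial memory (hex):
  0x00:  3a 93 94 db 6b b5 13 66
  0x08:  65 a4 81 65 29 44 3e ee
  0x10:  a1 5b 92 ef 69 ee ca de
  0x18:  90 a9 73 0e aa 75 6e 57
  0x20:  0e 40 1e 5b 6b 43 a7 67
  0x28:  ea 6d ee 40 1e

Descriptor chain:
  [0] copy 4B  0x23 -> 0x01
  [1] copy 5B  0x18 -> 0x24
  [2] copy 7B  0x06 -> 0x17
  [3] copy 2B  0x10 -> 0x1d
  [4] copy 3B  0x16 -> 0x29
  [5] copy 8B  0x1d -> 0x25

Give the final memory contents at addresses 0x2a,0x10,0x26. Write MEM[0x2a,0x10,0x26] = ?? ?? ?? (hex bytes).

MEM[0x2a,0x10,0x26] = 1e a1 5b

  after D0: wrote 4B at 0x01 = 5b6b43a7
  after D1: wrote 5B at 0x24 = 90a9730eaa
  after D2: wrote 7B at 0x17 = 136665a4816529
  after D3: wrote 2B at 0x1d = a15b
  after D4: wrote 3B at 0x29 = ca1366
  after D5: wrote 8B at 0x25 = a15b570e401e5b90
query mem[0x2a]=0x1e, mem[0x10]=0xa1, mem[0x26]=0x5b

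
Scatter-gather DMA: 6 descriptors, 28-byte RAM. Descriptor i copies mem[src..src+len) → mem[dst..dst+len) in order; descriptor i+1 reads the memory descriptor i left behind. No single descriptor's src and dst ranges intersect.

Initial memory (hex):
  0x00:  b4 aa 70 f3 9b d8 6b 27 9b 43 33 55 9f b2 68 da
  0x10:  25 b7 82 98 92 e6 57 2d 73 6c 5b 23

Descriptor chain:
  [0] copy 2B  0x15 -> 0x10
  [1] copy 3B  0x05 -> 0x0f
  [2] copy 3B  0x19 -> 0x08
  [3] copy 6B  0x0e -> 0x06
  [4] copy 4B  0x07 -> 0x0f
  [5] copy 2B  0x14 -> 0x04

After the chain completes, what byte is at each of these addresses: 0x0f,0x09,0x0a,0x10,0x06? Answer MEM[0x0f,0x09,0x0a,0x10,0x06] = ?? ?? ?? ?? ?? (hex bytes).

MEM[0x0f,0x09,0x0a,0x10,0x06] = d8 27 82 6b 68

[0] 0x15->0x10 len=2 : e6 57
[1] 0x05->0x0f len=3 : d8 6b 27
[2] 0x19->0x08 len=3 : 6c 5b 23
[3] 0x0e->0x06 len=6 : 68 d8 6b 27 82 98
[4] 0x07->0x0f len=4 : d8 6b 27 82
[5] 0x14->0x04 len=2 : 92 e6
query mem[0x0f]=0xd8, mem[0x09]=0x27, mem[0x0a]=0x82, mem[0x10]=0x6b, mem[0x06]=0x68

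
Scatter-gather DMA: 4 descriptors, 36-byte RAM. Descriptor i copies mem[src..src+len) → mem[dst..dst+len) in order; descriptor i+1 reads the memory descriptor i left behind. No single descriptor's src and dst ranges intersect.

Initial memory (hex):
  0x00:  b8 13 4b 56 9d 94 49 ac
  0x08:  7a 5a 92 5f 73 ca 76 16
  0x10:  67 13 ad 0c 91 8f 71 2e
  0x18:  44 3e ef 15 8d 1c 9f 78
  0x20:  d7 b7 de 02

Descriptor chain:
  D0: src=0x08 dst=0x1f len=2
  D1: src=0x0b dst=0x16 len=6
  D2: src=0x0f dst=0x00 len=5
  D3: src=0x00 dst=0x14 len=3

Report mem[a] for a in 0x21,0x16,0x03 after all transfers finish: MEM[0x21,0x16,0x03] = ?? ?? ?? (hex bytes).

MEM[0x21,0x16,0x03] = b7 13 ad

  after D0: wrote 2B at 0x1f = 7a5a
  after D1: wrote 6B at 0x16 = 5f73ca761667
  after D2: wrote 5B at 0x00 = 166713ad0c
  after D3: wrote 3B at 0x14 = 166713
query mem[0x21]=0xb7, mem[0x16]=0x13, mem[0x03]=0xad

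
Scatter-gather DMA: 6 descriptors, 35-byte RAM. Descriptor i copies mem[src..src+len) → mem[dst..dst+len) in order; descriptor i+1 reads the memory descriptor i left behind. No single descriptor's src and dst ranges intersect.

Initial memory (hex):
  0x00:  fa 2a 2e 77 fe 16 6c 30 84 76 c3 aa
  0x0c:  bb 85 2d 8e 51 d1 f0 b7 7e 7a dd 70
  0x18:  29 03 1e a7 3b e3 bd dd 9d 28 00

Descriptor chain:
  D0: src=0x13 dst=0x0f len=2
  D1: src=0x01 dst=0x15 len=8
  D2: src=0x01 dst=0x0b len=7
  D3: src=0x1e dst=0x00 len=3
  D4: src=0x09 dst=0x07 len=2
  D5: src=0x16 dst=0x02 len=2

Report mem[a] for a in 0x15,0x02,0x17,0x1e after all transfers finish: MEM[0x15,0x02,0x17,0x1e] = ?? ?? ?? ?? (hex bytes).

MEM[0x15,0x02,0x17,0x1e] = 2a 2e 77 bd

#0 dst[0x0f+2] := {0xb7,0x7e}
#1 dst[0x15+8] := {0x2a,0x2e,0x77,0xfe,0x16,0x6c,0x30,0x84}
#2 dst[0x0b+7] := {0x2a,0x2e,0x77,0xfe,0x16,0x6c,0x30}
#3 dst[0x00+3] := {0xbd,0xdd,0x9d}
#4 dst[0x07+2] := {0x76,0xc3}
#5 dst[0x02+2] := {0x2e,0x77}
query mem[0x15]=0x2a, mem[0x02]=0x2e, mem[0x17]=0x77, mem[0x1e]=0xbd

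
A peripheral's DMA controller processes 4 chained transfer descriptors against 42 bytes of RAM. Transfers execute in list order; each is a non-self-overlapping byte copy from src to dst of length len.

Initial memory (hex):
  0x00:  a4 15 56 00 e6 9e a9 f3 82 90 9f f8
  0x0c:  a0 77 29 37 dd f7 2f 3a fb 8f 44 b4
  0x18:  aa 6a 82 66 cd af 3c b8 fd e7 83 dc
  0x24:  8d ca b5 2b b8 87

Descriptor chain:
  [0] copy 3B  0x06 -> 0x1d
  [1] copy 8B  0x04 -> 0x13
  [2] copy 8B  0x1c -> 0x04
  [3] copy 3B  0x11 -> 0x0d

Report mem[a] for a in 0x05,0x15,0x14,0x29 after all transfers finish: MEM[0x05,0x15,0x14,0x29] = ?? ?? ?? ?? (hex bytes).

#0 dst[0x1d+3] := {0xa9,0xf3,0x82}
#1 dst[0x13+8] := {0xe6,0x9e,0xa9,0xf3,0x82,0x90,0x9f,0xf8}
#2 dst[0x04+8] := {0xcd,0xa9,0xf3,0x82,0xfd,0xe7,0x83,0xdc}
#3 dst[0x0d+3] := {0xf7,0x2f,0xe6}
query mem[0x05]=0xa9, mem[0x15]=0xa9, mem[0x14]=0x9e, mem[0x29]=0x87

MEM[0x05,0x15,0x14,0x29] = a9 a9 9e 87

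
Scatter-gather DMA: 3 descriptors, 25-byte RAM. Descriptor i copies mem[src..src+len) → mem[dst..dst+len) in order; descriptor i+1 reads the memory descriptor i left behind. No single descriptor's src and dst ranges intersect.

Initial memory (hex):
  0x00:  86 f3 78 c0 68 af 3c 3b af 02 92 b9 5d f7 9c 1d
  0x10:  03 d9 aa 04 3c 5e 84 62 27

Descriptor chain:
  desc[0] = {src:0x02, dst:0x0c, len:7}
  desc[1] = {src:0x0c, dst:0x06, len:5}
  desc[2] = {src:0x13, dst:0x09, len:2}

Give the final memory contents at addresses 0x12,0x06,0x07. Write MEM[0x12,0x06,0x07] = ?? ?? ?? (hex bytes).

#0 dst[0x0c+7] := {0x78,0xc0,0x68,0xaf,0x3c,0x3b,0xaf}
#1 dst[0x06+5] := {0x78,0xc0,0x68,0xaf,0x3c}
#2 dst[0x09+2] := {0x04,0x3c}
query mem[0x12]=0xaf, mem[0x06]=0x78, mem[0x07]=0xc0

MEM[0x12,0x06,0x07] = af 78 c0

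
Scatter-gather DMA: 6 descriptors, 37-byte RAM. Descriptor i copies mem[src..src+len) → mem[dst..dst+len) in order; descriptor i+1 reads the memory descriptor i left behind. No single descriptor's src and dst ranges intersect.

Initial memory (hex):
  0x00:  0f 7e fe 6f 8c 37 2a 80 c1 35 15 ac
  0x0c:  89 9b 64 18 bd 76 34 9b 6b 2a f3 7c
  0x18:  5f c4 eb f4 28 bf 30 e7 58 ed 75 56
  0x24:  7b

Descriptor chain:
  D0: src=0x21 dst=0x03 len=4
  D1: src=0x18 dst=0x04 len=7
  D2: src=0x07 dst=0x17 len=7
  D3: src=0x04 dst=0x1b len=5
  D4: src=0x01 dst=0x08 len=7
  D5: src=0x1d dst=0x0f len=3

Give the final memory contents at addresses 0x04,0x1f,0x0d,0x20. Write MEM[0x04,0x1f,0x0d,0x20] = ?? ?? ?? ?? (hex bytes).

D0: mem[0x03..0x06] <- [ed 75 56 7b]
D1: mem[0x04..0x0a] <- [5f c4 eb f4 28 bf 30]
D2: mem[0x17..0x1d] <- [f4 28 bf 30 ac 89 9b]
D3: mem[0x1b..0x1f] <- [5f c4 eb f4 28]
D4: mem[0x08..0x0e] <- [7e fe ed 5f c4 eb f4]
D5: mem[0x0f..0x11] <- [eb f4 28]
query mem[0x04]=0x5f, mem[0x1f]=0x28, mem[0x0d]=0xeb, mem[0x20]=0x58

MEM[0x04,0x1f,0x0d,0x20] = 5f 28 eb 58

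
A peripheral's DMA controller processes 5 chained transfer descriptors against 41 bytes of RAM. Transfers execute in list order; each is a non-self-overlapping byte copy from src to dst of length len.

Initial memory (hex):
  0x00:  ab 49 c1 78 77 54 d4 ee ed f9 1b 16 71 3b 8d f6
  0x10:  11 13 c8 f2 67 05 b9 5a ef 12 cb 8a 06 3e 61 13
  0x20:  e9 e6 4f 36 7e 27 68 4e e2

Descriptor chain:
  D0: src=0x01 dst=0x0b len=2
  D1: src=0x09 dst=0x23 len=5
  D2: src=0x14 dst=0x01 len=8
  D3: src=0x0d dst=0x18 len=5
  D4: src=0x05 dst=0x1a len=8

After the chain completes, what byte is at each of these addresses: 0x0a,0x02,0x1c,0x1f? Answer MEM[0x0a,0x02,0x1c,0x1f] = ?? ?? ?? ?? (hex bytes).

MEM[0x0a,0x02,0x1c,0x1f] = 1b 05 cb 1b

D0: mem[0x0b..0x0c] <- [49 c1]
D1: mem[0x23..0x27] <- [f9 1b 49 c1 3b]
D2: mem[0x01..0x08] <- [67 05 b9 5a ef 12 cb 8a]
D3: mem[0x18..0x1c] <- [3b 8d f6 11 13]
D4: mem[0x1a..0x21] <- [ef 12 cb 8a f9 1b 49 c1]
query mem[0x0a]=0x1b, mem[0x02]=0x05, mem[0x1c]=0xcb, mem[0x1f]=0x1b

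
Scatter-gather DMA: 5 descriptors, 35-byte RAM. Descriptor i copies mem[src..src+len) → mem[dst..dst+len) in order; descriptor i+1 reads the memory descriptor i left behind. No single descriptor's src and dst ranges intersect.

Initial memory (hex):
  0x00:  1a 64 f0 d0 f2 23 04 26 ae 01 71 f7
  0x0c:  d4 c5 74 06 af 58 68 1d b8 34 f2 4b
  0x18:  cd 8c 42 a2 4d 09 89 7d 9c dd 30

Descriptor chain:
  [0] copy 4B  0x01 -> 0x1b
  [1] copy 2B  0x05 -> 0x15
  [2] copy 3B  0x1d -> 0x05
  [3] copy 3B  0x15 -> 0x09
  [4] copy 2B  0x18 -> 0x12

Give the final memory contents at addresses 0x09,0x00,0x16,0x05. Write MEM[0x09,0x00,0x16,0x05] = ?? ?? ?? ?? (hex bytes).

  after D0: wrote 4B at 0x1b = 64f0d0f2
  after D1: wrote 2B at 0x15 = 2304
  after D2: wrote 3B at 0x05 = d0f27d
  after D3: wrote 3B at 0x09 = 23044b
  after D4: wrote 2B at 0x12 = cd8c
query mem[0x09]=0x23, mem[0x00]=0x1a, mem[0x16]=0x04, mem[0x05]=0xd0

MEM[0x09,0x00,0x16,0x05] = 23 1a 04 d0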